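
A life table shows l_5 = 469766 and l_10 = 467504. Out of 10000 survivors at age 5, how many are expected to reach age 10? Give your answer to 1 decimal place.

9951.8

The relevant probability is 467504/469766 = 0.995185.
Expected number = 10000 × 0.995185 = 9951.8.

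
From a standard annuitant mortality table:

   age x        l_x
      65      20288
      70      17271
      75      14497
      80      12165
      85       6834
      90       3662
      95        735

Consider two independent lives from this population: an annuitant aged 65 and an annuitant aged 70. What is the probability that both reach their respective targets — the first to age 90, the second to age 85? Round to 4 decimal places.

0.0714

p₁ = l_90/l_65 = 3662/20288 = 0.180501; p₂ = l_85/l_70 = 6834/17271 = 0.395692.
P(both) = p₁ × p₂ = 0.180501 × 0.395692 = 0.071423.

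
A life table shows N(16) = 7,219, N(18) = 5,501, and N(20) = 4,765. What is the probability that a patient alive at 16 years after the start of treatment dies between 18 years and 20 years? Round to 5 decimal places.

This is the probability of reaching 18 but not 20, conditional on being alive at 16: (N(18) − N(20)) / N(16).
= (5,501 − 4,765) / 7,219 = 736 / 7,219 = 0.101953.

0.10195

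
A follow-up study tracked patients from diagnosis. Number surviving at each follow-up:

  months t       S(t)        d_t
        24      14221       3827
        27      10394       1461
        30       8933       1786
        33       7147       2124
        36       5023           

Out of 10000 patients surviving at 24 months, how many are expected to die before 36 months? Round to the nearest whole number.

6468

The relevant probability is 1 − 5023/14221 = 0.646790.
Expected number = 10000 × 0.646790 = 6468.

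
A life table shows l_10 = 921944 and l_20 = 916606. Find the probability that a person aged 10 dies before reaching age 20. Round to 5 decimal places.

P(die before 20 | alive at 10) = 1 − l_20/l_10 = 1 − 916606/921944 = (5338)/921944 = 0.005790.

0.00579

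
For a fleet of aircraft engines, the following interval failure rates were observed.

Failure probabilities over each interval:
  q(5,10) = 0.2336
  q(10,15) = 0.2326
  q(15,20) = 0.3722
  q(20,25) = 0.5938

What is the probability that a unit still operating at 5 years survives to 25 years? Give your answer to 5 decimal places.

0.14998

Survival from 5 to 25 is the product of surviving each interval: (1 − 0.2336) × (1 − 0.2326) × (1 − 0.3722) × (1 − 0.5938).
= 0.7664 × 0.7674 × 0.6278 × 0.4062 = 0.149982.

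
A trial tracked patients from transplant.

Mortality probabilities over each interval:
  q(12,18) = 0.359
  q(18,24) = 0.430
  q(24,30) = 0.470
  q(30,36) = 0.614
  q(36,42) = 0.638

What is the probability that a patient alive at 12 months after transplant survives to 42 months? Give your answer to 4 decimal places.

0.0271

The overall survival probability is (1 − 0.359) × (1 − 0.430) × (1 − 0.470) × (1 − 0.614) × (1 − 0.638).
= 0.641 × 0.570 × 0.530 × 0.386 × 0.362 = 0.027059.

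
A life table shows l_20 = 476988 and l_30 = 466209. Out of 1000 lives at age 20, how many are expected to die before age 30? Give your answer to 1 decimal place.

22.6

The relevant probability is 1 − 466209/476988 = 0.022598.
Expected number = 1000 × 0.022598 = 22.6.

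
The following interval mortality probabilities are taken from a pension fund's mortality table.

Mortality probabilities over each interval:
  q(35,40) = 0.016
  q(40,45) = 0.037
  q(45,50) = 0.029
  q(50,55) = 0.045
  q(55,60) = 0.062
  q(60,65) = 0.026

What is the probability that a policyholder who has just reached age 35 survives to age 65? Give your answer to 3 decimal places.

0.803

Chaining the interval survival probabilities: (1 − 0.016) × (1 − 0.037) × (1 − 0.029) × (1 − 0.045) × (1 − 0.062) × (1 − 0.026).
= 0.984 × 0.963 × 0.971 × 0.955 × 0.938 × 0.974 = 0.802797.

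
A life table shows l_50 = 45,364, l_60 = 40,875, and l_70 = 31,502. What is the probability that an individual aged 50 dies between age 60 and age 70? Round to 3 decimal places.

We want 10|10q50 = (l_60 − l_70)/l_50.
This is the probability of reaching 60 but not 70, conditional on being alive at 50: (l_60 − l_70) / l_50.
= (40,875 − 31,502) / 45,364 = 9,373 / 45,364 = 0.206618.

0.207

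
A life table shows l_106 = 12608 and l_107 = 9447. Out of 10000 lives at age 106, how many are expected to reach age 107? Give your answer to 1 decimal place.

7492.9

The relevant probability is 9447/12608 = 0.749286.
Expected number = 10000 × 0.749286 = 7492.9.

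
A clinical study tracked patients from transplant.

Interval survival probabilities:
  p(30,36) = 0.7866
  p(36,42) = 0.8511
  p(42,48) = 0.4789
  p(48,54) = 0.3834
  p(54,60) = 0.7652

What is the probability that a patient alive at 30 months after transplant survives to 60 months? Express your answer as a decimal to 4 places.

0.0941

P(survive 30→60) = 0.7866 × 0.8511 × 0.4789 × 0.3834 × 0.7652.
= 0.094060.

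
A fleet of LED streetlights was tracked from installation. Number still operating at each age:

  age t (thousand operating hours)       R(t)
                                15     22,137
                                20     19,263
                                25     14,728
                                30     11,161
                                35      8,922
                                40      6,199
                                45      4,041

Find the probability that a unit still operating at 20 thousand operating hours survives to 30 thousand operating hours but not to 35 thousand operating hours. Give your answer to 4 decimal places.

0.1162

This is the probability of reaching 30 but not 35, conditional on being operational at 20: (R(30) − R(35)) / R(20).
= (11,161 − 8,922) / 19,263 = 2,239 / 19,263 = 0.116233.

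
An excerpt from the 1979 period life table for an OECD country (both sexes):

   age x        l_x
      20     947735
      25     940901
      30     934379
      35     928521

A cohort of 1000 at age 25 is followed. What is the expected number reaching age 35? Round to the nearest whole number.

987

The relevant probability is 928521/940901 = 0.986842.
Expected number = 1000 × 0.986842 = 987.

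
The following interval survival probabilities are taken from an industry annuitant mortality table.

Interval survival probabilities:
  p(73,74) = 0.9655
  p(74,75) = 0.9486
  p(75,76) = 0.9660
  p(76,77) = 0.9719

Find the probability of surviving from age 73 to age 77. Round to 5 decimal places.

0.85987

P(survive 73→77) = 0.9655 × 0.9486 × 0.9660 × 0.9719.
= 0.859873.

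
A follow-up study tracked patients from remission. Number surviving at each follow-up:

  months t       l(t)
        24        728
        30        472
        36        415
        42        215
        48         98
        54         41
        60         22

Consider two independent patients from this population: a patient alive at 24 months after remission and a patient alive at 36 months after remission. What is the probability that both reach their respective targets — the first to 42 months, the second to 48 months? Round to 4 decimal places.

0.0697

p₁ = l(42)/l(24) = 215/728 = 0.295330; p₂ = l(48)/l(36) = 98/415 = 0.236145.
P(both) = p₁ × p₂ = 0.295330 × 0.236145 = 0.069741.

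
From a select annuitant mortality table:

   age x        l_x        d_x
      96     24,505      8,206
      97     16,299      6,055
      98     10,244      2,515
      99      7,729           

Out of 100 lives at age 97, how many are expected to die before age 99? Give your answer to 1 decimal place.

52.6

The relevant probability is 1 − 7,729/16,299 = 0.525799.
Expected number = 100 × 0.525799 = 52.6.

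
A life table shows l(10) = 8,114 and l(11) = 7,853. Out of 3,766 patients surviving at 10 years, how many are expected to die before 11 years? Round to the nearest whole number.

121

The relevant probability is 1 − 7,853/8,114 = 0.032167.
Expected number = 3,766 × 0.032167 = 121.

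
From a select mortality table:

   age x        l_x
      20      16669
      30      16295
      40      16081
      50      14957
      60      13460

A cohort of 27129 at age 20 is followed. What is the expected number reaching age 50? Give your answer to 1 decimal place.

24342.7

The relevant probability is 14957/16669 = 0.897294.
Expected number = 27129 × 0.897294 = 24342.7.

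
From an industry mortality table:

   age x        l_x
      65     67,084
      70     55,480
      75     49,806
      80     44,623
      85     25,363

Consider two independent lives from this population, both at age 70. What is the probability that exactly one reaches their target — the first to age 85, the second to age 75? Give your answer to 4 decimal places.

p₁ = l_85/l_70 = 25,363/55,480 = 0.457156; p₂ = l_75/l_70 = 49,806/55,480 = 0.897729.
P(exactly one) = p₁(1−p₂) + (1−p₁)p₂ = 0.046754 + 0.487327 = 0.534081.

0.5341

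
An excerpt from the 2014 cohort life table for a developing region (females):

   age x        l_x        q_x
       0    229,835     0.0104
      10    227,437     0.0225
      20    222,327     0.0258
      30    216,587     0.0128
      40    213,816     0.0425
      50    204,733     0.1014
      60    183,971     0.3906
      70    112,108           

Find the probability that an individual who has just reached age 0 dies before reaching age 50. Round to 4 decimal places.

0.1092

P(die before 50 | alive at 0) = 1 − l_50/l_0 = 1 − 204,733/229,835 = (25,102)/229,835 = 0.109217.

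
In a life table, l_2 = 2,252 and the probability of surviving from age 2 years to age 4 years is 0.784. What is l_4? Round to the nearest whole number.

1766

l_4 = l_2 × p = 2,252 × 0.784 = 1766.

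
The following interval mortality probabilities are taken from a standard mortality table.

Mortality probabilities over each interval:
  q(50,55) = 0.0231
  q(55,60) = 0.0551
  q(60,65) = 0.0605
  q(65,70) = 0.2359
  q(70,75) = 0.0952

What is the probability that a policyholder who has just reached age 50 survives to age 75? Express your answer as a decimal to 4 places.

Survival from 50 to 75 is the product of surviving each interval: (1 − 0.0231) × (1 − 0.0551) × (1 − 0.0605) × (1 − 0.2359) × (1 − 0.0952).
= 0.9769 × 0.9449 × 0.9395 × 0.7641 × 0.9048 = 0.599564.

0.5996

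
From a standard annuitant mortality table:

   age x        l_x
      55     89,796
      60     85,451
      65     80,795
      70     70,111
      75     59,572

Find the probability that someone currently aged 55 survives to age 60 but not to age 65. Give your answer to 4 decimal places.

0.0519

This is the probability of reaching 60 but not 65, conditional on being alive at 55: (l_60 − l_65) / l_55.
= (85,451 − 80,795) / 89,796 = 4,656 / 89,796 = 0.051851.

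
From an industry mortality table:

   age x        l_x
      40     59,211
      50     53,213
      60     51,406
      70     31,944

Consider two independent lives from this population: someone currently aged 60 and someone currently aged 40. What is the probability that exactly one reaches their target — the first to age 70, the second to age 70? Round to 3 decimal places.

0.490

p₁ = l_70/l_60 = 31,944/51,406 = 0.621406; p₂ = l_70/l_40 = 31,944/59,211 = 0.539494.
P(exactly one) = p₁(1−p₂) + (1−p₁)p₂ = 0.286161 + 0.204249 = 0.490410.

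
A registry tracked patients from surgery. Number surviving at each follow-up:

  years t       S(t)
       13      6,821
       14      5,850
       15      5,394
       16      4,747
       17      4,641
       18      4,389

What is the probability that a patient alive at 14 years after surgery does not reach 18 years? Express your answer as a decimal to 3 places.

0.250

P(die before 18 | alive at 14) = 1 − S(18)/S(14) = 1 − 4,389/5,850 = (1,461)/5,850 = 0.249744.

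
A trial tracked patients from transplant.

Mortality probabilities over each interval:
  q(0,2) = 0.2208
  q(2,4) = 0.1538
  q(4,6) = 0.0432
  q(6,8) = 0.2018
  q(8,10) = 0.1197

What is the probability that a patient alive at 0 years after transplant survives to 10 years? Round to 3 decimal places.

0.443

The overall survival probability is (1 − 0.2208) × (1 − 0.1538) × (1 − 0.0432) × (1 − 0.2018) × (1 − 0.1197).
= 0.7792 × 0.8462 × 0.9568 × 0.7982 × 0.8803 = 0.443288.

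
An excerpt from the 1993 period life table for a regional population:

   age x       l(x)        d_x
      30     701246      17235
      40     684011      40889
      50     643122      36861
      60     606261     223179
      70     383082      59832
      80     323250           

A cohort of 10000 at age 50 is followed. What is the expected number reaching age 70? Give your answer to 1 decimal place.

The relevant probability is 383082/643122 = 0.595660.
Expected number = 10000 × 0.595660 = 5956.6.

5956.6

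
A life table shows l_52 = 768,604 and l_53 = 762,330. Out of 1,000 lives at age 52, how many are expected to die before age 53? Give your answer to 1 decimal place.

The relevant probability is 1 − 762,330/768,604 = 0.008163.
Expected number = 1,000 × 0.008163 = 8.2.

8.2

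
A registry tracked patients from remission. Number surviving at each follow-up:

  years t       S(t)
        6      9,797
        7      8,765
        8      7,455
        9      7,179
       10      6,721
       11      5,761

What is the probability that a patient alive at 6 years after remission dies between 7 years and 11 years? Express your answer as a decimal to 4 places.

0.3066

This is the probability of reaching 7 but not 11, conditional on being alive at 6: (S(7) − S(11)) / S(6).
= (8,765 − 5,761) / 9,797 = 3,004 / 9,797 = 0.306624.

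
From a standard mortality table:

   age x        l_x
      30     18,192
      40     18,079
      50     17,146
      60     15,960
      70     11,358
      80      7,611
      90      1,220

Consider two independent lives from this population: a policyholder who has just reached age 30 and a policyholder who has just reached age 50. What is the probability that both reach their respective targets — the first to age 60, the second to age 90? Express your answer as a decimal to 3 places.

p₁ = l_60/l_30 = 15,960/18,192 = 0.877309; p₂ = l_90/l_50 = 1,220/17,146 = 0.071154.
P(both) = p₁ × p₂ = 0.877309 × 0.071154 = 0.062424.

0.062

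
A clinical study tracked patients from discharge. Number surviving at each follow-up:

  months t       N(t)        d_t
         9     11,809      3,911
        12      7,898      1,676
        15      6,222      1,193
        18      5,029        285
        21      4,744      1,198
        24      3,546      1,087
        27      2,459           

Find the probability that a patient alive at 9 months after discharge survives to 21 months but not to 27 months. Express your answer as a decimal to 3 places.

This is the probability of reaching 21 but not 27, conditional on being alive at 9: (N(21) − N(27)) / N(9).
= (4,744 − 2,459) / 11,809 = 2,285 / 11,809 = 0.193496.

0.193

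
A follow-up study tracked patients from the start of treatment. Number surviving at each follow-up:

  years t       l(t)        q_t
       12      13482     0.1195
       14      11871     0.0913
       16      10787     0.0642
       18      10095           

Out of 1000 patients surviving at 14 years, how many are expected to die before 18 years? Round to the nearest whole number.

150

The relevant probability is 1 − 10095/11871 = 0.149608.
Expected number = 1000 × 0.149608 = 150.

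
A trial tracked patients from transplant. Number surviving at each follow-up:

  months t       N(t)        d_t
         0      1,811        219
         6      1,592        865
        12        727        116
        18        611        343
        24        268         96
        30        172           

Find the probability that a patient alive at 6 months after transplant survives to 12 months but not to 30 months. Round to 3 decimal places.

This is the probability of reaching 12 but not 30, conditional on being alive at 6: (N(12) − N(30)) / N(6).
= (727 − 172) / 1,592 = 555 / 1,592 = 0.348618.

0.349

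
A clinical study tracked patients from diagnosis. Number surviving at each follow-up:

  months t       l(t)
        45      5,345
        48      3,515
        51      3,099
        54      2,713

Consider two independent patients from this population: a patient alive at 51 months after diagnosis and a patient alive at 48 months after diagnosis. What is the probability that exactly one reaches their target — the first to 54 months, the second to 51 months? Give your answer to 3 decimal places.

0.213

p₁ = l(54)/l(51) = 2,713/3,099 = 0.875444; p₂ = l(51)/l(48) = 3,099/3,515 = 0.881650.
P(exactly one) = p₁(1−p₂) + (1−p₁)p₂ = 0.103609 + 0.109815 = 0.213424.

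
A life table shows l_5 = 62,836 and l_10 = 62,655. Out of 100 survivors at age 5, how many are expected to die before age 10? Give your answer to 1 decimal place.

0.3

The relevant probability is 1 − 62,655/62,836 = 0.002881.
Expected number = 100 × 0.002881 = 0.3.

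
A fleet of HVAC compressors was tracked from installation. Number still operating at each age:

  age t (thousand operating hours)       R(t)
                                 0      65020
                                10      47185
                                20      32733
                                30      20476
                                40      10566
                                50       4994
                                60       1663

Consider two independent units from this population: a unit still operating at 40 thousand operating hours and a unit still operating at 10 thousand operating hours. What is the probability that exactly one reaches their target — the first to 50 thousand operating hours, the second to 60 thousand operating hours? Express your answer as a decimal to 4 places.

0.4746

p₁ = R(50)/R(40) = 4994/10566 = 0.472648; p₂ = R(60)/R(10) = 1663/47185 = 0.035244.
P(exactly one) = p₁(1−p₂) + (1−p₁)p₂ = 0.455990 + 0.018586 = 0.474576.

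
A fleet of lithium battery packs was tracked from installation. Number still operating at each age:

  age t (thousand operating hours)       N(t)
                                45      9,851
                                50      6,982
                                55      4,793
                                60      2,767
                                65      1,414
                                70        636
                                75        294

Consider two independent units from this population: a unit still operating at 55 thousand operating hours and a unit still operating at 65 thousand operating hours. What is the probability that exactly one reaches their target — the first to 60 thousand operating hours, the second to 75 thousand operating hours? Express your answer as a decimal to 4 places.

p₁ = N(60)/N(55) = 2,767/4,793 = 0.577300; p₂ = N(75)/N(65) = 294/1,414 = 0.207921.
P(exactly one) = p₁(1−p₂) + (1−p₁)p₂ = 0.457267 + 0.087888 = 0.545155.

0.5452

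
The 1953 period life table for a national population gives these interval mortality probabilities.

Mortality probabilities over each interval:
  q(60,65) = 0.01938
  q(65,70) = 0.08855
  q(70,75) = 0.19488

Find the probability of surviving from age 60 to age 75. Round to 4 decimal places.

Survival from 60 to 75 is the product of surviving each interval: (1 − 0.01938) × (1 − 0.08855) × (1 − 0.19488).
= 0.98062 × 0.91145 × 0.80512 = 0.719605.

0.7196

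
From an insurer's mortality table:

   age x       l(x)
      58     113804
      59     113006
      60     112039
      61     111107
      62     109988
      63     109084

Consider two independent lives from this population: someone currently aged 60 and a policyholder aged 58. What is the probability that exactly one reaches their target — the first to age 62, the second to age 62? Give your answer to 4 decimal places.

0.0506

p₁ = l(62)/l(60) = 109988/112039 = 0.981694; p₂ = l(62)/l(58) = 109988/113804 = 0.966469.
P(exactly one) = p₁(1−p₂) + (1−p₁)p₂ = 0.032917 + 0.017692 = 0.050609.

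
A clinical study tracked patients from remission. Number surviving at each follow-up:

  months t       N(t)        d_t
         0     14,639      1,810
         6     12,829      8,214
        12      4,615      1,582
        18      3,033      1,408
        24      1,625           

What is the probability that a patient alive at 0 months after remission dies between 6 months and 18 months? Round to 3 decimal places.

0.669

This is the probability of reaching 6 but not 18, conditional on being alive at 0: (N(6) − N(18)) / N(0).
= (12,829 − 3,033) / 14,639 = 9,796 / 14,639 = 0.669171.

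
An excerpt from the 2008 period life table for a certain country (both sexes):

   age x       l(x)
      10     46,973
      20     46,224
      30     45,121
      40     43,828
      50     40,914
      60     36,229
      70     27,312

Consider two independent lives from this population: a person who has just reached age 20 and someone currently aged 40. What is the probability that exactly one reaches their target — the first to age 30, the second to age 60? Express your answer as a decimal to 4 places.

p₁ = l(30)/l(20) = 45,121/46,224 = 0.976138; p₂ = l(60)/l(40) = 36,229/43,828 = 0.826618.
P(exactly one) = p₁(1−p₂) + (1−p₁)p₂ = 0.169245 + 0.019725 = 0.188970.

0.1890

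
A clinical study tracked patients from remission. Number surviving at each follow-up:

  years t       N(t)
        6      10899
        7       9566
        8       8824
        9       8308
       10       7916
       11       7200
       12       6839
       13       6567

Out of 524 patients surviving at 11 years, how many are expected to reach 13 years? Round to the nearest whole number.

478

The relevant probability is 6567/7200 = 0.912083.
Expected number = 524 × 0.912083 = 478.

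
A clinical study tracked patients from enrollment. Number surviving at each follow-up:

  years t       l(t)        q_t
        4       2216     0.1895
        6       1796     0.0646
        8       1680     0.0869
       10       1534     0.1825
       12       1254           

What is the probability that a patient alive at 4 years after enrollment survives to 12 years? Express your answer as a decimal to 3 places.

The conditional survival probability is l(12)/l(4) = 1254/2216 = 0.565884.

0.566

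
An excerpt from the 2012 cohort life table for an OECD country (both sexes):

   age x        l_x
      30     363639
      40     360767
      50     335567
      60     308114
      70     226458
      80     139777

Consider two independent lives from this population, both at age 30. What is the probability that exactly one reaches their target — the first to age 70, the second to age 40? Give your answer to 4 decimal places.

0.3792

p₁ = l_70/l_30 = 226458/363639 = 0.622755; p₂ = l_40/l_30 = 360767/363639 = 0.992102.
P(exactly one) = p₁(1−p₂) + (1−p₁)p₂ = 0.004919 + 0.374266 = 0.379184.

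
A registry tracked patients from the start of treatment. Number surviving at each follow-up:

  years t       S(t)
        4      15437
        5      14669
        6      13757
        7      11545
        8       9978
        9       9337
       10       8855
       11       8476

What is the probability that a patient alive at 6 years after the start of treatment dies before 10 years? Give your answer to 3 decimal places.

P(die before 10 | alive at 6) = 1 − S(10)/S(6) = 1 − 8855/13757 = (4902)/13757 = 0.356328.

0.356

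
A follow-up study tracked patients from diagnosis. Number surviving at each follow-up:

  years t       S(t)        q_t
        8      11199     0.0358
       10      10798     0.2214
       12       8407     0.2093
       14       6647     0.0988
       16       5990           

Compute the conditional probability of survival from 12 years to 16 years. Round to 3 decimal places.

The conditional survival probability is S(16)/S(12) = 5990/8407 = 0.712501.

0.713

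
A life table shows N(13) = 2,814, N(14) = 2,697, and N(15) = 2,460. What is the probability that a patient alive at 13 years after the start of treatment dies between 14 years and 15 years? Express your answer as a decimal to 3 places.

0.084

This is the probability of reaching 14 but not 15, conditional on being alive at 13: (N(14) − N(15)) / N(13).
= (2,697 − 2,460) / 2,814 = 237 / 2,814 = 0.084222.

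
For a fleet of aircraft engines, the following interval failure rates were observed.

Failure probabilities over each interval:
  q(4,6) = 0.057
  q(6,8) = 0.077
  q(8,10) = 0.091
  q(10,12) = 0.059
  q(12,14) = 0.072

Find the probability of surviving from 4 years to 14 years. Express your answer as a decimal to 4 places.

0.6909

Chaining the interval survival probabilities: (1 − 0.057) × (1 − 0.077) × (1 − 0.091) × (1 − 0.059) × (1 − 0.072).
= 0.943 × 0.923 × 0.909 × 0.941 × 0.928 = 0.690899.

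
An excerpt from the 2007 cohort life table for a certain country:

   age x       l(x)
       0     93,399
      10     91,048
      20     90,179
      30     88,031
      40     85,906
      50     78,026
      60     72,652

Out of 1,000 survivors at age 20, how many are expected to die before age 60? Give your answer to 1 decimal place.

The relevant probability is 1 − 72,652/90,179 = 0.194358.
Expected number = 1,000 × 0.194358 = 194.4.

194.4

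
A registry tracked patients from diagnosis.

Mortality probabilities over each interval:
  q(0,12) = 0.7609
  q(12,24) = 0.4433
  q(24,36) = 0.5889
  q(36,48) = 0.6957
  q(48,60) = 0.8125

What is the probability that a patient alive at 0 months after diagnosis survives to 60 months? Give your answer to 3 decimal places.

0.003

The overall survival probability is (1 − 0.7609) × (1 − 0.4433) × (1 − 0.5889) × (1 − 0.6957) × (1 − 0.8125).
= 0.2391 × 0.5567 × 0.4111 × 0.3043 × 0.1875 = 0.003122.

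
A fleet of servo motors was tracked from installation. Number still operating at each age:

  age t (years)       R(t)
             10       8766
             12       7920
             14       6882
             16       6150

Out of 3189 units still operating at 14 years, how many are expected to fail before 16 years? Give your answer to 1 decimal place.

The relevant probability is 1 − 6150/6882 = 0.106364.
Expected number = 3189 × 0.106364 = 339.2.

339.2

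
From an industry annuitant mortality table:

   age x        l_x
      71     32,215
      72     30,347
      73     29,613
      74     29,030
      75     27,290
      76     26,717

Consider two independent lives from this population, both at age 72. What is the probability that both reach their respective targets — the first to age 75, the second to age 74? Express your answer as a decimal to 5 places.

p₁ = l_75/l_72 = 27,290/30,347 = 0.899265; p₂ = l_74/l_72 = 29,030/30,347 = 0.956602.
P(both) = p₁ × p₂ = 0.899265 × 0.956602 = 0.860239.

0.86024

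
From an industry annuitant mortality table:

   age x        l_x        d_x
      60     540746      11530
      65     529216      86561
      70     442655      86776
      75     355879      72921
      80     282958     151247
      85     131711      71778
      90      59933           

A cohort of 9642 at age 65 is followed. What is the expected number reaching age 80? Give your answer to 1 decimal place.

5155.3

The relevant probability is 282958/529216 = 0.534674.
Expected number = 9642 × 0.534674 = 5155.3.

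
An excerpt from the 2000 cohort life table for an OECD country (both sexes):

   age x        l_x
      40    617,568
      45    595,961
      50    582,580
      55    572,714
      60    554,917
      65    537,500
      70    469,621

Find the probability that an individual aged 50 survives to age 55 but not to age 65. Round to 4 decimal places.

This is the probability of reaching 55 but not 65, conditional on being alive at 50: (l_55 − l_65) / l_50.
= (572,714 − 537,500) / 582,580 = 35,214 / 582,580 = 0.060445.

0.0604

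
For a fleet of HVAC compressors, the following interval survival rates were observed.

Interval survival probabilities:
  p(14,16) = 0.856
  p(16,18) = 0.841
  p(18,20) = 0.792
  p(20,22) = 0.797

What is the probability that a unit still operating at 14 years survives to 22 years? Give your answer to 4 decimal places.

0.4544

P(survive 14→22) = 0.856 × 0.841 × 0.792 × 0.797.
= 0.454416.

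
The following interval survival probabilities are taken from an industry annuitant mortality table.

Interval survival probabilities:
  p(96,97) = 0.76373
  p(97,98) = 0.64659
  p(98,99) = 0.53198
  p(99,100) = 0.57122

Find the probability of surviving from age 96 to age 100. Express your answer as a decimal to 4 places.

The overall survival probability is 0.76373 × 0.64659 × 0.53198 × 0.57122.
= 0.150061.

0.1501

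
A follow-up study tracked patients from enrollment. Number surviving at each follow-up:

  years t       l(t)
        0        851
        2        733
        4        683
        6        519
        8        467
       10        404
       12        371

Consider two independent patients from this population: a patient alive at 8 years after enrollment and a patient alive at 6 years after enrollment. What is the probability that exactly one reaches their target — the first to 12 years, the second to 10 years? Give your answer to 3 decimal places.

p₁ = l(12)/l(8) = 371/467 = 0.794433; p₂ = l(10)/l(6) = 404/519 = 0.778420.
P(exactly one) = p₁(1−p₂) + (1−p₁)p₂ = 0.176030 + 0.160017 = 0.336048.

0.336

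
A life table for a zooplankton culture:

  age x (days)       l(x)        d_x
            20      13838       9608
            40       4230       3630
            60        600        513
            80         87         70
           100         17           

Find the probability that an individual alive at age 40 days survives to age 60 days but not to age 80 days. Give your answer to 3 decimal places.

This is the probability of reaching 60 but not 80, conditional on being alive at 40: (l(60) − l(80)) / l(40).
= (600 − 87) / 4230 = 513 / 4230 = 0.121277.

0.121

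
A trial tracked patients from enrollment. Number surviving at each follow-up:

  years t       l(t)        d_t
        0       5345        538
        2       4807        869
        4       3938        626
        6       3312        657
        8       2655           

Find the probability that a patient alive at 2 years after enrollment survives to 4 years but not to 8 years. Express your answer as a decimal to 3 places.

This is the probability of reaching 4 but not 8, conditional on being alive at 2: (l(4) − l(8)) / l(2).
= (3938 − 2655) / 4807 = 1283 / 4807 = 0.266902.

0.267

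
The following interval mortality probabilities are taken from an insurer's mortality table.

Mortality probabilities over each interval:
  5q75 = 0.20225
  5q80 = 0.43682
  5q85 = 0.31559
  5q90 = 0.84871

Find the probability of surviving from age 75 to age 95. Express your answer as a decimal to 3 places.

Chaining the interval survival probabilities: (1 − 0.20225) × (1 − 0.43682) × (1 − 0.31559) × (1 − 0.84871).
= 0.79775 × 0.56318 × 0.68441 × 0.15129 = 0.046520.

0.047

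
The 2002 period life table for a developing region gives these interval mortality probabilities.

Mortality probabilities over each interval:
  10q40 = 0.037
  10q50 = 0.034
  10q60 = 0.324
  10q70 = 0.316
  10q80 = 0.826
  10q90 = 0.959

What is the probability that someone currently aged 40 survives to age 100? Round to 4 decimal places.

0.0031

Survival from 40 to 100 is the product of surviving each interval: (1 − 0.037) × (1 − 0.034) × (1 − 0.324) × (1 − 0.316) × (1 − 0.826) × (1 − 0.959).
= 0.963 × 0.966 × 0.676 × 0.684 × 0.174 × 0.041 = 0.003069.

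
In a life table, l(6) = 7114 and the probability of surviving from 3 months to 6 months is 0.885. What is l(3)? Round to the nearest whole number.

8038

l(3) = l(6) / p = 7114 / 0.885 = 8038.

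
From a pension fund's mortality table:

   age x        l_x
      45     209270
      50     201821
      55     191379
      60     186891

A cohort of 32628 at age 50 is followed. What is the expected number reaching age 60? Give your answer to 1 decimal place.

30214.3

The relevant probability is 186891/201821 = 0.926024.
Expected number = 32628 × 0.926024 = 30214.3.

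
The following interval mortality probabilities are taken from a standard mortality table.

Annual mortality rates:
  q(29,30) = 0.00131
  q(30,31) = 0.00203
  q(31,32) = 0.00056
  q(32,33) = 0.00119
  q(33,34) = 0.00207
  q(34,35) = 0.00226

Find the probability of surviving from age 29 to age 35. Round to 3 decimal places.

Chaining the interval survival probabilities: (1 − 0.00131) × (1 − 0.00203) × (1 − 0.00056) × (1 − 0.00119) × (1 − 0.00207) × (1 − 0.00226).
= 0.99869 × 0.99797 × 0.99944 × 0.99881 × 0.99793 × 0.99774 = 0.990616.

0.991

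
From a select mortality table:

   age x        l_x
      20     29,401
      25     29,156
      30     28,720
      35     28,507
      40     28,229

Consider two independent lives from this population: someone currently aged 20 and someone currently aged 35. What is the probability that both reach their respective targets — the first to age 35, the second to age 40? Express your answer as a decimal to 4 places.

0.9601

p₁ = l_35/l_20 = 28,507/29,401 = 0.969593; p₂ = l_40/l_35 = 28,229/28,507 = 0.990248.
P(both) = p₁ × p₂ = 0.969593 × 0.990248 = 0.960138.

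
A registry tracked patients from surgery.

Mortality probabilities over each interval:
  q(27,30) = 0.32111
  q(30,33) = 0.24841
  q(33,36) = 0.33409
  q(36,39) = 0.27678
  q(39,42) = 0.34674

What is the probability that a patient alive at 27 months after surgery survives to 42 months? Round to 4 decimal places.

The overall survival probability is (1 − 0.32111) × (1 − 0.24841) × (1 − 0.33409) × (1 − 0.27678) × (1 − 0.34674).
= 0.67889 × 0.75159 × 0.66591 × 0.72322 × 0.65326 = 0.160529.

0.1605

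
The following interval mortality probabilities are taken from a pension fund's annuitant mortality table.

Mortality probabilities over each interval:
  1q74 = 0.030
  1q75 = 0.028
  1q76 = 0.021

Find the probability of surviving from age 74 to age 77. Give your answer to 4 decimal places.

0.9230

The overall survival probability is (1 − 0.030) × (1 − 0.028) × (1 − 0.021).
= 0.970 × 0.972 × 0.979 = 0.923040.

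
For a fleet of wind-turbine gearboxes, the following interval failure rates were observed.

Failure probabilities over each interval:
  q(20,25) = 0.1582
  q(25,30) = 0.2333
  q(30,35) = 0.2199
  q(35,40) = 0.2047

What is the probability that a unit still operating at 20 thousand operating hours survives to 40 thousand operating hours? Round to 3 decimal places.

0.400

The overall survival probability is (1 − 0.1582) × (1 − 0.2333) × (1 − 0.2199) × (1 − 0.2047).
= 0.8418 × 0.7667 × 0.7801 × 0.7953 = 0.400420.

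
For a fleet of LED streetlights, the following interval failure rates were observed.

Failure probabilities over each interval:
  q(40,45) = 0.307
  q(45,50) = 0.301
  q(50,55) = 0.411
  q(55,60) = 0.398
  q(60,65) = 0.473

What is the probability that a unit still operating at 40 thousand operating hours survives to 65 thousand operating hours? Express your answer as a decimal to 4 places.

Chaining the interval survival probabilities: (1 − 0.307) × (1 − 0.301) × (1 − 0.411) × (1 − 0.398) × (1 − 0.473).
= 0.693 × 0.699 × 0.589 × 0.602 × 0.527 = 0.090518.

0.0905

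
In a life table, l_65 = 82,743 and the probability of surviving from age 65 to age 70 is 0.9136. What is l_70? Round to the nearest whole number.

l_70 = l_65 × p = 82,743 × 0.9136 = 75594.

75594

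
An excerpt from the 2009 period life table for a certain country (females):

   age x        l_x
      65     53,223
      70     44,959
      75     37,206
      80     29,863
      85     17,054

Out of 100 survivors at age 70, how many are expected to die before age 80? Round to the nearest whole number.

The relevant probability is 1 − 29,863/44,959 = 0.335773.
Expected number = 100 × 0.335773 = 34.

34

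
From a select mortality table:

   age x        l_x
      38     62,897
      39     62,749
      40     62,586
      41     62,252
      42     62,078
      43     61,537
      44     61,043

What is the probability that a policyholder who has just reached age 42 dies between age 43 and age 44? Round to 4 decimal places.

This is the probability of reaching 43 but not 44, conditional on being alive at 42: (l_43 − l_44) / l_42.
= (61,537 − 61,043) / 62,078 = 494 / 62,078 = 0.007958.

0.0080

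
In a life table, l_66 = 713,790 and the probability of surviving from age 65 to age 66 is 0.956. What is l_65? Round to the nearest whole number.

746642

l_65 = l_66 / p = 713,790 / 0.956 = 746642.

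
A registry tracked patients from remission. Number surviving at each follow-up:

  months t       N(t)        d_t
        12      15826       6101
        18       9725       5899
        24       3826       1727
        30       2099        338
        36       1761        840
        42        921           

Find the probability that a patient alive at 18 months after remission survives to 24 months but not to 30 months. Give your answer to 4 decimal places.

0.1776

This is the probability of reaching 24 but not 30, conditional on being alive at 18: (N(24) − N(30)) / N(18).
= (3826 − 2099) / 9725 = 1727 / 9725 = 0.177584.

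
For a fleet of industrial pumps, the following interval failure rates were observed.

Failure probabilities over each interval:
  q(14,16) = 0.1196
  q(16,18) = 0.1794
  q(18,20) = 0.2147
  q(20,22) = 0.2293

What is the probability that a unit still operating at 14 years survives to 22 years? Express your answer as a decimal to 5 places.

P(survive 14→22) = (1 − 0.1196) × (1 − 0.1794) × (1 − 0.2147) × (1 − 0.2293).
= 0.8804 × 0.8206 × 0.7853 × 0.7707 = 0.437253.

0.43725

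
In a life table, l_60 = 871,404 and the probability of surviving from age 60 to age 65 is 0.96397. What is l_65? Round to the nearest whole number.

840007

l_65 = l_60 × p = 871,404 × 0.96397 = 840007.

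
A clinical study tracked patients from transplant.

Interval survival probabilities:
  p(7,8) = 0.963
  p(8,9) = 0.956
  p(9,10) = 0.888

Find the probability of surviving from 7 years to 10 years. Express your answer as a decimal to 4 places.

Survival from 7 to 10 is the product of surviving each interval: 0.963 × 0.956 × 0.888.
= 0.817518.

0.8175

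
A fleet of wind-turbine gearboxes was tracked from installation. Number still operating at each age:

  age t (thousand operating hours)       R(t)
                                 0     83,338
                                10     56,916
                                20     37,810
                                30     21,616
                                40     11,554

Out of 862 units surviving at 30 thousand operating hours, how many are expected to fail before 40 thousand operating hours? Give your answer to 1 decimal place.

The relevant probability is 1 − 11,554/21,616 = 0.465489.
Expected number = 862 × 0.465489 = 401.3.

401.3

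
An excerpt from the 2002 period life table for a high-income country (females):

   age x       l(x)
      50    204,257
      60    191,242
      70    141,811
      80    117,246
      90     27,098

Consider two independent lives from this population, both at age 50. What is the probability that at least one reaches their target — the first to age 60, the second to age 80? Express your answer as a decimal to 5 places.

0.97286

p₁ = l(60)/l(50) = 191,242/204,257 = 0.936281; p₂ = l(80)/l(50) = 117,246/204,257 = 0.574012.
P(at least one) = 1 − (1−p₁)(1−p₂) = 1 − 0.063719 × 0.425988 = 0.972856.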